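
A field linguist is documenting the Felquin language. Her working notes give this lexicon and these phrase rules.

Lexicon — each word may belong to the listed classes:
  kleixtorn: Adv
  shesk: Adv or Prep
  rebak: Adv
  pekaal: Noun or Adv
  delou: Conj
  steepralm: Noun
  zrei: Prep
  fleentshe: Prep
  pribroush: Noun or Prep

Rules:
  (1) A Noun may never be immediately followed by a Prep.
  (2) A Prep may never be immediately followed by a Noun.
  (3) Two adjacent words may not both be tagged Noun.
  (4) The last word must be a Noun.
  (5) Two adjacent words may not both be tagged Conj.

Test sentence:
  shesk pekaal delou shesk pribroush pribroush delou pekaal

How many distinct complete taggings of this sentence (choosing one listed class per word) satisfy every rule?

Candidates per position — 1:shesk {Adv,Prep}; 2:pekaal {Noun,Adv}; 3:delou {Conj}; 4:shesk {Adv,Prep}; 5:pribroush {Noun,Prep}; 6:pribroush {Noun,Prep}; 7:delou {Conj}; 8:pekaal {Noun,Adv}.
There are 64 candidate sequences in total.
Checking each against the rules leaves 6 sequences.
Count = 6.

6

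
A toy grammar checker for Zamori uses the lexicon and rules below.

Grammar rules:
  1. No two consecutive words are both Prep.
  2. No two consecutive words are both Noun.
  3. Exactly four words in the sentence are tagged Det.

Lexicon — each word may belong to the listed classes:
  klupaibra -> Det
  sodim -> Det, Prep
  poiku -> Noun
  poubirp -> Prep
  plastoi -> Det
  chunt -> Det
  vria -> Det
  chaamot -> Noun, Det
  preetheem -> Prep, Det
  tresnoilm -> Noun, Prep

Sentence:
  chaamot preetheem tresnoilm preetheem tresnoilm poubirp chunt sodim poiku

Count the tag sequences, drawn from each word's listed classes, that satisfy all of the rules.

6

Candidates per position — 1:chaamot {Noun,Det}; 2:preetheem {Prep,Det}; 3:tresnoilm {Noun,Prep}; 4:preetheem {Prep,Det}; 5:tresnoilm {Noun,Prep}; 6:poubirp {Prep}; 7:chunt {Det}; 8:sodim {Det,Prep}; 9:poiku {Noun}.
There are 64 candidate sequences in total.
Checking each against the rules leaves 6 sequences.
Count = 6.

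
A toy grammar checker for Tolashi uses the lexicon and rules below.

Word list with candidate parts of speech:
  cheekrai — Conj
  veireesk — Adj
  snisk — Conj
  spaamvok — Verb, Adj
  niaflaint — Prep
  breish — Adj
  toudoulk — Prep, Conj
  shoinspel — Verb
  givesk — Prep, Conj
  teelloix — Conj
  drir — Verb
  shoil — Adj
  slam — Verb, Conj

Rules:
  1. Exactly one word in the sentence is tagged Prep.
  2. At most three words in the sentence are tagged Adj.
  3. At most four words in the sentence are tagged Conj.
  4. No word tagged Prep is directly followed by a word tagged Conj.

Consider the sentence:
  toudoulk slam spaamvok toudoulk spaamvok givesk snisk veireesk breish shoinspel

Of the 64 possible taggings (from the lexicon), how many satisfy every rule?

9

Candidates per position — 1:toudoulk {Prep,Conj}; 2:slam {Verb,Conj}; 3:spaamvok {Verb,Adj}; 4:toudoulk {Prep,Conj}; 5:spaamvok {Verb,Adj}; 6:givesk {Prep,Conj}; 7:snisk {Conj}; 8:veireesk {Adj}; 9:breish {Adj}; 10:shoinspel {Verb}.
There are 64 candidate sequences in total.
Checking each against the rules leaves 9 sequences.
Count = 9.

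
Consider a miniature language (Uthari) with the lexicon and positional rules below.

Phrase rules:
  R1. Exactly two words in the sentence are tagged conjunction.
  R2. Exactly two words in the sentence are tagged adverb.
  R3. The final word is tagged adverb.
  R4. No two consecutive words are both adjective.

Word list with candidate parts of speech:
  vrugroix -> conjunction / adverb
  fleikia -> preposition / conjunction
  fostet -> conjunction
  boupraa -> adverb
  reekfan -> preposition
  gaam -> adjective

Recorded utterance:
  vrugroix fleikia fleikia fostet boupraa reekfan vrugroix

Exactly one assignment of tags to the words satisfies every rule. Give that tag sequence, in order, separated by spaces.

Candidates per position — 1:vrugroix {conjunction,adverb}; 2:fleikia {preposition,conjunction}; 3:fleikia {preposition,conjunction}; 4:fostet {conjunction}; 5:boupraa {adverb}; 6:reekfan {preposition}; 7:vrugroix {conjunction,adverb}.
If word 7 were conjunction, no tagging could satisfy rule 3; so word 7 is adverb.
If word 1 were adverb, no tagging could satisfy rule 2; so word 1 is conjunction.
If word 2 were conjunction, no tagging could satisfy rule 1; so word 2 is preposition.
If word 3 were conjunction, no tagging could satisfy rule 1; so word 3 is preposition.
The unique satisfying tagging is: conjunction preposition preposition conjunction adverb preposition adverb.
Rule-by-rule: rule 1 ok; rule 2 ok; rule 3 ok; rule 4 ok.

conjunction preposition preposition conjunction adverb preposition adverb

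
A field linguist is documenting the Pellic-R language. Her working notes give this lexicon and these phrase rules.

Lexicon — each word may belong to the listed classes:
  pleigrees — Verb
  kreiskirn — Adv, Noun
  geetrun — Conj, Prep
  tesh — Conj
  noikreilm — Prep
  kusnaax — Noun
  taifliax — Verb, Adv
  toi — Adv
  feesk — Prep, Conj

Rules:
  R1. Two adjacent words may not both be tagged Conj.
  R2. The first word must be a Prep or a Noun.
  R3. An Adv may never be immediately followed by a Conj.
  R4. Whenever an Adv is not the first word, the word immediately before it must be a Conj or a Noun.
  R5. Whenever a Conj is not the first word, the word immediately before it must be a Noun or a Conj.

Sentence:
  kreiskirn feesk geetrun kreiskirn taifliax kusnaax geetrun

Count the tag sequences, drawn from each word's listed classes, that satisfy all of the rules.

Candidates per position — 1:kreiskirn {Adv,Noun}; 2:feesk {Prep,Conj}; 3:geetrun {Conj,Prep}; 4:kreiskirn {Adv,Noun}; 5:taifliax {Verb,Adv}; 6:kusnaax {Noun}; 7:geetrun {Conj,Prep}.
There are 64 candidate sequences in total.
Checking each against the rules leaves 8 sequences.
Count = 8.

8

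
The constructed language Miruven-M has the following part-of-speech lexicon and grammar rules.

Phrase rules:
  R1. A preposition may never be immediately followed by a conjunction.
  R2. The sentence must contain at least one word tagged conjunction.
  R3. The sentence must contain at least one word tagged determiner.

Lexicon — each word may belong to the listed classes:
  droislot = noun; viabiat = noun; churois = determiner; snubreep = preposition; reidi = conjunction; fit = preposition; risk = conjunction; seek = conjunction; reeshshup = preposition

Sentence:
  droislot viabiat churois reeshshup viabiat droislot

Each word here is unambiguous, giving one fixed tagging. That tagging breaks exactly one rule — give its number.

2

Fixed tagging: noun noun determiner preposition noun noun.
Checking each rule: R1 ok, R2 fails, R3 ok.
Only rule 2 fails.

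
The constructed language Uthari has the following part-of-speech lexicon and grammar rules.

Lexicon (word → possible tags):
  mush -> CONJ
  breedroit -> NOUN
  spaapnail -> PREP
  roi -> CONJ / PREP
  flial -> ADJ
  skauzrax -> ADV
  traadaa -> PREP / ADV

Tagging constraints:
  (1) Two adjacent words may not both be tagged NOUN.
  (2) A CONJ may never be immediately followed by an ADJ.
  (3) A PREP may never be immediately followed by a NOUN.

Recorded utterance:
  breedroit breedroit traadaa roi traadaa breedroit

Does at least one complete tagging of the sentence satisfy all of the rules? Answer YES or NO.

NO

Candidates per position — 1:breedroit {NOUN}; 2:breedroit {NOUN}; 3:traadaa {PREP,ADV}; 4:roi {CONJ,PREP}; 5:traadaa {PREP,ADV}; 6:breedroit {NOUN}.
Rule 1 cannot be satisfied by any choice of tags from the lexicon.
So there is no consistent tagging.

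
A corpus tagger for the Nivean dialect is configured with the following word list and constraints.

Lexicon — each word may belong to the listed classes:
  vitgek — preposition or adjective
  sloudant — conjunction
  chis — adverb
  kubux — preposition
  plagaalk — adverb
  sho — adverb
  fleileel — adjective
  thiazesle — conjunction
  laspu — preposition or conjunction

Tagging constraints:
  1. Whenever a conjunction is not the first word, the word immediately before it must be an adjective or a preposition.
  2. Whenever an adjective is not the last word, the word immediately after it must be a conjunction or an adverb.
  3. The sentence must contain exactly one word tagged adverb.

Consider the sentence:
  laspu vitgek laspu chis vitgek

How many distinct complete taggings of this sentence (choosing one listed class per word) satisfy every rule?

Candidates per position — 1:laspu {preposition,conjunction}; 2:vitgek {preposition,adjective}; 3:laspu {preposition,conjunction}; 4:chis {adverb}; 5:vitgek {preposition,adjective}.
There are 16 candidate sequences in total.
Checking each against the rules leaves 12 sequences.
Count = 12.

12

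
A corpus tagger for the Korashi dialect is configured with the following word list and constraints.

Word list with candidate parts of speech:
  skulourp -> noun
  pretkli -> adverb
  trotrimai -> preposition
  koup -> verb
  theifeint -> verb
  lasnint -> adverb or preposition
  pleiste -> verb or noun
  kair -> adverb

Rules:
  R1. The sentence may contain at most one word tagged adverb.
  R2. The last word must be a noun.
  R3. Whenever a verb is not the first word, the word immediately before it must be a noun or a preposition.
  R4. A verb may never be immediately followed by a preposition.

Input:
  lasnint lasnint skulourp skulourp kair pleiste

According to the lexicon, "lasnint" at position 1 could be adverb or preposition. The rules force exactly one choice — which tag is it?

Candidates per position — 1:lasnint {adverb,preposition}; 2:lasnint {adverb,preposition}; 3:skulourp {noun}; 4:skulourp {noun}; 5:kair {adverb}; 6:pleiste {verb,noun}.
If word 1 were adverb, no tagging could satisfy rule 1; so word 1 is preposition.
If word 2 were adverb, no tagging could satisfy rule 1; so word 2 is preposition.
If word 6 were verb, no tagging could satisfy rule 2; so word 6 is noun.
That leaves exactly one tagging: preposition preposition noun noun adverb noun.
Checking: rule 1 satisfied; rule 2 satisfied; rule 3 satisfied; rule 4 satisfied.

preposition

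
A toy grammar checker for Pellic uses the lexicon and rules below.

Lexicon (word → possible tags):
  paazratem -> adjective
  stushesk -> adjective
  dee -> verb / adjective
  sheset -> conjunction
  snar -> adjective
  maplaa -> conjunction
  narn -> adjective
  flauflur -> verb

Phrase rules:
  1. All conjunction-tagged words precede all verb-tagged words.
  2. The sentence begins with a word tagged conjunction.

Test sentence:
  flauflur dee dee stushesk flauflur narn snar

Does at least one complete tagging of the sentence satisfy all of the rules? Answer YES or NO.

NO

Candidates per position — 1:flauflur {verb}; 2:dee {verb,adjective}; 3:dee {verb,adjective}; 4:stushesk {adjective}; 5:flauflur {verb}; 6:narn {adjective}; 7:snar {adjective}.
Rule 2 cannot be satisfied by any choice of tags from the lexicon.
So there is no consistent tagging.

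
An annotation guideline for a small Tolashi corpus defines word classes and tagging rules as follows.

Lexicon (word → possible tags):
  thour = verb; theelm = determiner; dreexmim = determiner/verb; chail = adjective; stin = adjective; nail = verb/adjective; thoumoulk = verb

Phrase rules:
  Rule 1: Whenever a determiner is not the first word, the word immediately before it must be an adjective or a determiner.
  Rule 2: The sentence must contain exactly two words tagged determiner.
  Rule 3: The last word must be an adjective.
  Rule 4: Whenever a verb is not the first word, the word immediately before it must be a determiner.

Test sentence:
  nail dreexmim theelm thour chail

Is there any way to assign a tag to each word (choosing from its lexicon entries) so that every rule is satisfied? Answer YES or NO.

Candidates per position — 1:nail {verb,adjective}; 2:dreexmim {determiner,verb}; 3:theelm {determiner}; 4:thour {verb}; 5:chail {adjective}.
One satisfying assignment: adjective determiner determiner verb adjective.
Checking: rule 1 ✓; rule 2 ✓; rule 3 ✓; rule 4 ✓.

YES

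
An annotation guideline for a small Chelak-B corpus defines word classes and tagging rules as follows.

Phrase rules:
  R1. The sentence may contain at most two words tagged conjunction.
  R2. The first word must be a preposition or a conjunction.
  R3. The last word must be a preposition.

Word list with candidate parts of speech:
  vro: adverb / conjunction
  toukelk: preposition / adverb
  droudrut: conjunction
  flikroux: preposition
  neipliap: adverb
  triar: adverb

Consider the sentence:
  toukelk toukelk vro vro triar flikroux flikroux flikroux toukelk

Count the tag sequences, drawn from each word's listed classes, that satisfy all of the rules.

8

Candidates per position — 1:toukelk {preposition,adverb}; 2:toukelk {preposition,adverb}; 3:vro {adverb,conjunction}; 4:vro {adverb,conjunction}; 5:triar {adverb}; 6:flikroux {preposition}; 7:flikroux {preposition}; 8:flikroux {preposition}; 9:toukelk {preposition,adverb}.
There are 32 candidate sequences in total.
Checking each against the rules leaves 8 sequences.
Count = 8.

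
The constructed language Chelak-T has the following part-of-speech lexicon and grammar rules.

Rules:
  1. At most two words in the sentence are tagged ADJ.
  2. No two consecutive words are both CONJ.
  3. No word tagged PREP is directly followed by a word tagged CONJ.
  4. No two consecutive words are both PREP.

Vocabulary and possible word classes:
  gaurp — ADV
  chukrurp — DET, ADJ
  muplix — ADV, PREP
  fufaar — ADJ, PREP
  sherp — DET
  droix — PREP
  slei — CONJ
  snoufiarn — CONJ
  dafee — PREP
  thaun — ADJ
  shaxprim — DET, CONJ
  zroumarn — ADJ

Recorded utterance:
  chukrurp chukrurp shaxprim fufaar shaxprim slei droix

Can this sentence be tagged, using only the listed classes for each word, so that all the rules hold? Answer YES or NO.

Candidates per position — 1:chukrurp {DET,ADJ}; 2:chukrurp {DET,ADJ}; 3:shaxprim {DET,CONJ}; 4:fufaar {ADJ,PREP}; 5:shaxprim {DET,CONJ}; 6:slei {CONJ}; 7:droix {PREP}.
One satisfying assignment: DET ADJ CONJ PREP DET CONJ PREP.
Rule-by-rule: rule 1 holds; rule 2 holds; rule 3 holds; rule 4 holds.

YES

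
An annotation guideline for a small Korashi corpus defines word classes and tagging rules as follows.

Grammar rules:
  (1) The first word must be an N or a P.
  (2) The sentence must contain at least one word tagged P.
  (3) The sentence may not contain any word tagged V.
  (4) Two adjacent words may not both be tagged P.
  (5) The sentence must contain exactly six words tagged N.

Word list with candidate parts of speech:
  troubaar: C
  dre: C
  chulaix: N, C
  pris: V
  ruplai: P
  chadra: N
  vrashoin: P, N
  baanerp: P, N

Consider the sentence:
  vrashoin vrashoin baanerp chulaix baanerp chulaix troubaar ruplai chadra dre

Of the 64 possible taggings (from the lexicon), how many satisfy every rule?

6

Candidates per position — 1:vrashoin {P,N}; 2:vrashoin {P,N}; 3:baanerp {P,N}; 4:chulaix {N,C}; 5:baanerp {P,N}; 6:chulaix {N,C}; 7:troubaar {C}; 8:ruplai {P}; 9:chadra {N}; 10:dre {C}.
There are 64 candidate sequences in total.
Checking each against the rules leaves 6 sequences.
Count = 6.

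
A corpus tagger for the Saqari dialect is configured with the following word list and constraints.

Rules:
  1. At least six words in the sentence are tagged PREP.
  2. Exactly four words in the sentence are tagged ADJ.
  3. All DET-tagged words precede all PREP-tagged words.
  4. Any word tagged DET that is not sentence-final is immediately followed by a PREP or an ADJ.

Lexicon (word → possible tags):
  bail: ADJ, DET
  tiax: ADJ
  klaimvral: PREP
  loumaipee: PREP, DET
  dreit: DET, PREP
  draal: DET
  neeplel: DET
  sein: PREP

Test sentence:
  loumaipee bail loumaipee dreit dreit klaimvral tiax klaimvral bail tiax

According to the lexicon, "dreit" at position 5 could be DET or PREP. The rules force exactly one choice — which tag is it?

PREP

Candidates per position — 1:loumaipee {PREP,DET}; 2:bail {ADJ,DET}; 3:loumaipee {PREP,DET}; 4:dreit {DET,PREP}; 5:dreit {DET,PREP}; 6:klaimvral {PREP}; 7:tiax {ADJ}; 8:klaimvral {PREP}; 9:bail {ADJ,DET}; 10:tiax {ADJ}.
At position 1, choosing DET makes rule 1 impossible to satisfy; hence PREP.
At position 2, choosing DET makes rule 2 impossible to satisfy; hence ADJ.
At position 3, choosing DET makes rule 1 impossible to satisfy; hence PREP.
At position 4, choosing DET makes rule 1 impossible to satisfy; hence PREP.
At position 5, choosing DET makes rule 1 impossible to satisfy; hence PREP.
At position 9, choosing DET makes rule 2 impossible to satisfy; hence ADJ.
The unique satisfying tagging is: PREP ADJ PREP PREP PREP PREP ADJ PREP ADJ ADJ.
Rule-by-rule: rule 1 satisfied; rule 2 satisfied; rule 3 satisfied; rule 4 satisfied.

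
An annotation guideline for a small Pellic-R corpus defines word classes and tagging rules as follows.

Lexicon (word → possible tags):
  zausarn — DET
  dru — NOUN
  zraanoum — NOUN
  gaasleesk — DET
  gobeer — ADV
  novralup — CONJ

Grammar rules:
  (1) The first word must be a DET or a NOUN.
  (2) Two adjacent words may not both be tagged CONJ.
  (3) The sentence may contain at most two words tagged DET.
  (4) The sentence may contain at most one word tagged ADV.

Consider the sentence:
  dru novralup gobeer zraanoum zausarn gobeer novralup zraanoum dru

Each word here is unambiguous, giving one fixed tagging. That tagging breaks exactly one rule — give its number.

Fixed tagging: NOUN CONJ ADV NOUN DET ADV CONJ NOUN NOUN.
Checking each rule: R1 holds, R2 holds, R3 holds, R4 violated.
Only rule 4 fails.

4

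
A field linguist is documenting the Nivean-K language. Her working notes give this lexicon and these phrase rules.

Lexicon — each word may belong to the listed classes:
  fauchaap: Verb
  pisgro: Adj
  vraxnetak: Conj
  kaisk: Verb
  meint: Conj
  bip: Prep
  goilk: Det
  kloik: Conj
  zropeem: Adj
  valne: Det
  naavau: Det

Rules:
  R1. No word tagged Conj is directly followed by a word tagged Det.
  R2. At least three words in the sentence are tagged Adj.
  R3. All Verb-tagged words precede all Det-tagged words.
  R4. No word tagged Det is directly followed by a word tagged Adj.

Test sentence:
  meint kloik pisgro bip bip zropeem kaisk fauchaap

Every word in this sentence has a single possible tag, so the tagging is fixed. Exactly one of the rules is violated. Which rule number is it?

Fixed tagging: Conj Conj Adj Prep Prep Adj Verb Verb.
Applying the rules: R1 ok, R2 fails, R3 ok, R4 ok.
Only rule 2 fails.

2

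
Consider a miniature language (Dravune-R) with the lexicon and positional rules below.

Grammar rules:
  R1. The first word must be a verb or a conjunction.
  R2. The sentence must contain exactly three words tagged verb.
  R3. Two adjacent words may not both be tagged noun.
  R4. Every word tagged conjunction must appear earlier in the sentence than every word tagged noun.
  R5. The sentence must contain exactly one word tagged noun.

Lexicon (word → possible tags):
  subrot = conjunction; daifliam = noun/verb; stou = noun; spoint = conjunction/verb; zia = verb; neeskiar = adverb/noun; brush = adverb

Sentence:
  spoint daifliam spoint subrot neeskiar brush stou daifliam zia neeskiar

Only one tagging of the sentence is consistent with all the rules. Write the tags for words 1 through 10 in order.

conjunction verb conjunction conjunction adverb adverb noun verb verb adverb

Candidates per position — 1:spoint {conjunction,verb}; 2:daifliam {noun,verb}; 3:spoint {conjunction,verb}; 4:subrot {conjunction}; 5:neeskiar {adverb,noun}; 6:brush {adverb}; 7:stou {noun}; 8:daifliam {noun,verb}; 9:zia {verb}; 10:neeskiar {adverb,noun}.
Position 2: noun is ruled out by rule 4; that leaves verb.
Position 5: noun is ruled out by rule 5; that leaves adverb.
Position 8: noun is ruled out by rule 3; that leaves verb.
Position 10: noun is ruled out by rule 5; that leaves adverb.
Position 1: verb is ruled out by rule 2; that leaves conjunction.
Position 3: verb is ruled out by rule 2; that leaves conjunction.
So the tagging must be: conjunction verb conjunction conjunction adverb adverb noun verb verb adverb.
Verifying each rule — rule 1 holds; rule 2 holds; rule 3 holds; rule 4 holds; rule 5 holds.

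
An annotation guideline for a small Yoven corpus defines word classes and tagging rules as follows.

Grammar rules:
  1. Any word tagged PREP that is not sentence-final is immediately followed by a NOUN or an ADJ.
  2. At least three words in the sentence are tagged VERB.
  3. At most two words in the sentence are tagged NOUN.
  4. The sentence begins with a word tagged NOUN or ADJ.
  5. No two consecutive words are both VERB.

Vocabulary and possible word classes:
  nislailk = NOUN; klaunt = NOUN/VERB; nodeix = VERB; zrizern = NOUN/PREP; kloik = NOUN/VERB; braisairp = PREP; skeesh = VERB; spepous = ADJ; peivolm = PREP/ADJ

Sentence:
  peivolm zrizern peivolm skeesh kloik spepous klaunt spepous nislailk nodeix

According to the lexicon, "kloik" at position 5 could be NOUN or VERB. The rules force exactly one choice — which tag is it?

Candidates per position — 1:peivolm {PREP,ADJ}; 2:zrizern {NOUN,PREP}; 3:peivolm {PREP,ADJ}; 4:skeesh {VERB}; 5:kloik {NOUN,VERB}; 6:spepous {ADJ}; 7:klaunt {NOUN,VERB}; 8:spepous {ADJ}; 9:nislailk {NOUN}; 10:nodeix {VERB}.
If word 1 were PREP, no tagging could satisfy rule 4; so word 1 is ADJ.
If word 3 were PREP, no tagging could satisfy rule 1; so word 3 is ADJ.
If word 5 were VERB, no tagging could satisfy rule 5; so word 5 is NOUN.
If word 7 were NOUN, no tagging could satisfy rule 2; so word 7 is VERB.
If word 2 were NOUN, no tagging could satisfy rule 3; so word 2 is PREP.
The only consistent sequence is: ADJ PREP ADJ VERB NOUN ADJ VERB ADJ NOUN VERB.
Rule-by-rule: rule 1 holds; rule 2 holds; rule 3 holds; rule 4 holds; rule 5 holds.

NOUN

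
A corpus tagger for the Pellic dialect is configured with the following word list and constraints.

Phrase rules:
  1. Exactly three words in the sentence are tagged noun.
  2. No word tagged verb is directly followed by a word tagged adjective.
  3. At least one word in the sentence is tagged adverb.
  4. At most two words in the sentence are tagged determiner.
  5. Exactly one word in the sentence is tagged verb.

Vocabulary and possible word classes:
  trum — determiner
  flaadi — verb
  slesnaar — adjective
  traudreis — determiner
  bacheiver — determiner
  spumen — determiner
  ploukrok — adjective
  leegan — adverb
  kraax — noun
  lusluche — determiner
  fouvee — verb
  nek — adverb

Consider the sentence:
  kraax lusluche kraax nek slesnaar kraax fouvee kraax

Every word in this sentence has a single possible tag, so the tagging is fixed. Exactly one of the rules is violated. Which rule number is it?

1

Fixed tagging: noun determiner noun adverb adjective noun verb noun.
Applying the rules: R1 fail, R2 pass, R3 pass, R4 pass, R5 pass.
Only rule 1 fails.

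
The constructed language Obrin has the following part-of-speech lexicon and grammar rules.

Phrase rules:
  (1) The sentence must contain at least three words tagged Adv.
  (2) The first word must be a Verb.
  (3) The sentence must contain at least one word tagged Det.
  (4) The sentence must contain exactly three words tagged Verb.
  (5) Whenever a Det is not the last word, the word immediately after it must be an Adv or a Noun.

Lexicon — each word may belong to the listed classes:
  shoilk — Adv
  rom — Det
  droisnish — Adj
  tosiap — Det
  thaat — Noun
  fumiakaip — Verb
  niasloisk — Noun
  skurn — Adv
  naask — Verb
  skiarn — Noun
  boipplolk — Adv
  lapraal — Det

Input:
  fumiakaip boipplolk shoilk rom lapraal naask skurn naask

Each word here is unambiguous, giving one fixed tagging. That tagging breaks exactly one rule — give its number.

5

Fixed tagging: Verb Adv Adv Det Det Verb Adv Verb.
Rule check: R1 pass, R2 pass, R3 pass, R4 pass, R5 fail.
Only rule 5 fails.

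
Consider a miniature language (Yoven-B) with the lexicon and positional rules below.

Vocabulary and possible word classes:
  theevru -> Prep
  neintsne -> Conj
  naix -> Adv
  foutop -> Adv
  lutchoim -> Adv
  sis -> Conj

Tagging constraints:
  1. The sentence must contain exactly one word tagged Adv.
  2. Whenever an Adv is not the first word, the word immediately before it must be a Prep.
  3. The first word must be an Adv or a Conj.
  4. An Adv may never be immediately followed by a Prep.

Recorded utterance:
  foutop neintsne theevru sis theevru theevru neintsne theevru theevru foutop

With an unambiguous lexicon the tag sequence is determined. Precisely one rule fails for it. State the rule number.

Fixed tagging: Adv Conj Prep Conj Prep Prep Conj Prep Prep Adv.
Checking each rule: R1 ✗, R2 ✓, R3 ✓, R4 ✓.
Only rule 1 fails.

1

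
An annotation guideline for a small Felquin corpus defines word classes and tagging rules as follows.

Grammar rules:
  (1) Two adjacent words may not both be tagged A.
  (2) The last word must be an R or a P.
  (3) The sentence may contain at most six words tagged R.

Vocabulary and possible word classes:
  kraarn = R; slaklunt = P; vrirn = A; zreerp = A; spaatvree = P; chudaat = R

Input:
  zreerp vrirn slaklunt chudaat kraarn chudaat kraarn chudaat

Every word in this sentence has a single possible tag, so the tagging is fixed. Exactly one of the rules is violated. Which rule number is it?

Fixed tagging: A A P R R R R R.
Checking each rule: R1 fails, R2 ok, R3 ok.
Only rule 1 fails.

1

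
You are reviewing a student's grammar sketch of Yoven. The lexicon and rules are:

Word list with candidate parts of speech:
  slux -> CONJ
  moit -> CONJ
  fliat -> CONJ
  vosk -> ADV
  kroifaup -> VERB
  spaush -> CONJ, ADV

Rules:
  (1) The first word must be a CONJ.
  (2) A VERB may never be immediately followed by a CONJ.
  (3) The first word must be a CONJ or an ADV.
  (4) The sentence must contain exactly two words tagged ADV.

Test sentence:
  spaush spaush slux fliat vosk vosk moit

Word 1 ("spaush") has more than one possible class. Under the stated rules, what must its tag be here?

Candidates per position — 1:spaush {CONJ,ADV}; 2:spaush {CONJ,ADV}; 3:slux {CONJ}; 4:fliat {CONJ}; 5:vosk {ADV}; 6:vosk {ADV}; 7:moit {CONJ}.
Position 1: ADV is ruled out by rule 1; that leaves CONJ.
Position 2: ADV is ruled out by rule 4; that leaves CONJ.
So the tagging must be: CONJ CONJ CONJ CONJ ADV ADV CONJ.
Checking: rule 1 ok; rule 2 ok; rule 3 ok; rule 4 ok.

CONJ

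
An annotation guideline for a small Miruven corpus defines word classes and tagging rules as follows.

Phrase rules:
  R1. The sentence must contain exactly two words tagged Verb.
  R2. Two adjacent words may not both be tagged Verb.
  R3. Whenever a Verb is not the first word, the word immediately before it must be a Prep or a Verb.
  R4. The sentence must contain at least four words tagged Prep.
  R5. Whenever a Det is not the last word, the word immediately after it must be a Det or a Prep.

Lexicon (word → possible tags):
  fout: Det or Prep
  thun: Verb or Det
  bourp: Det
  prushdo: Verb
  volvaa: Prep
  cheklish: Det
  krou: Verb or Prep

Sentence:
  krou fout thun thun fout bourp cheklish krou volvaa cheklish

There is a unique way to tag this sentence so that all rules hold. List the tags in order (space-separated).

Candidates per position — 1:krou {Verb,Prep}; 2:fout {Det,Prep}; 3:thun {Verb,Det}; 4:thun {Verb,Det}; 5:fout {Det,Prep}; 6:bourp {Det}; 7:cheklish {Det}; 8:krou {Verb,Prep}; 9:volvaa {Prep}; 10:cheklish {Det}.
Position 8: Verb is ruled out by rule 3; that leaves Prep.
The remaining ambiguous positions (1, 2, 3, 4, 5) are resolved jointly — only one combination satisfies every rule.
That leaves exactly one tagging: Verb Prep Verb Det Prep Det Det Prep Prep Det.
Rule-by-rule: rule 1 satisfied; rule 2 satisfied; rule 3 satisfied; rule 4 satisfied; rule 5 satisfied.

Verb Prep Verb Det Prep Det Det Prep Prep Det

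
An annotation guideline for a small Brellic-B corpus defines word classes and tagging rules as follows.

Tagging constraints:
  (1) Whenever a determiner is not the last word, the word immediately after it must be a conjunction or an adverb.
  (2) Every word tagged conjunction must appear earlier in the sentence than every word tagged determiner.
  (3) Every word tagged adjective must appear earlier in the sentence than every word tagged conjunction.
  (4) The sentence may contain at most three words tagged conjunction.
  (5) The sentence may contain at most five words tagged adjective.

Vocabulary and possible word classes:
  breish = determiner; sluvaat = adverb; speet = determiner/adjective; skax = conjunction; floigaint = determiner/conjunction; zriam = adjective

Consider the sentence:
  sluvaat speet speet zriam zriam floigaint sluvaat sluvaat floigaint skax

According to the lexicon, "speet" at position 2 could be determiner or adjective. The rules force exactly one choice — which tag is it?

Candidates per position — 1:sluvaat {adverb}; 2:speet {determiner,adjective}; 3:speet {determiner,adjective}; 4:zriam {adjective}; 5:zriam {adjective}; 6:floigaint {determiner,conjunction}; 7:sluvaat {adverb}; 8:sluvaat {adverb}; 9:floigaint {determiner,conjunction}; 10:skax {conjunction}.
Position 2: tagging it determiner would leave rule 1 unsatisfiable, so it must be adjective.
Position 3: tagging it determiner would leave rule 1 unsatisfiable, so it must be adjective.
Position 6: tagging it determiner would leave rule 2 unsatisfiable, so it must be conjunction.
Position 9: tagging it determiner would leave rule 2 unsatisfiable, so it must be conjunction.
The unique satisfying tagging is: adverb adjective adjective adjective adjective conjunction adverb adverb conjunction conjunction.
Checking: rule 1 satisfied; rule 2 satisfied; rule 3 satisfied; rule 4 satisfied; rule 5 satisfied.

adjective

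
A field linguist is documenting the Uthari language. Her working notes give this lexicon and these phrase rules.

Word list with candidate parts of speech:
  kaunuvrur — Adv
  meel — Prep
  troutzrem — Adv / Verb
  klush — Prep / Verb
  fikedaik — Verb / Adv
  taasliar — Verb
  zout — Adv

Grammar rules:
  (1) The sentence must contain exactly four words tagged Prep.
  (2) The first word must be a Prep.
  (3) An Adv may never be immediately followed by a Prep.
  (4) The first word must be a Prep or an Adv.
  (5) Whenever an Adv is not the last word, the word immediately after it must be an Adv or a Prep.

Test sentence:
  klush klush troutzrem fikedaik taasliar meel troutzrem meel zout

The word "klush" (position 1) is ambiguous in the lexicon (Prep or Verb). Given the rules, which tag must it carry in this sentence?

Prep

Candidates per position — 1:klush {Prep,Verb}; 2:klush {Prep,Verb}; 3:troutzrem {Adv,Verb}; 4:fikedaik {Verb,Adv}; 5:taasliar {Verb}; 6:meel {Prep}; 7:troutzrem {Adv,Verb}; 8:meel {Prep}; 9:zout {Adv}.
If word 1 were Verb, no tagging could satisfy rule 1; so word 1 is Prep.
If word 2 were Verb, no tagging could satisfy rule 1; so word 2 is Prep.
If word 3 were Adv, no tagging could satisfy rule 5; so word 3 is Verb.
If word 4 were Adv, no tagging could satisfy rule 5; so word 4 is Verb.
If word 7 were Adv, no tagging could satisfy rule 3; so word 7 is Verb.
So the tagging must be: Prep Prep Verb Verb Verb Prep Verb Prep Adv.
Checking: rule 1 ok; rule 2 ok; rule 3 ok; rule 4 ok; rule 5 ok.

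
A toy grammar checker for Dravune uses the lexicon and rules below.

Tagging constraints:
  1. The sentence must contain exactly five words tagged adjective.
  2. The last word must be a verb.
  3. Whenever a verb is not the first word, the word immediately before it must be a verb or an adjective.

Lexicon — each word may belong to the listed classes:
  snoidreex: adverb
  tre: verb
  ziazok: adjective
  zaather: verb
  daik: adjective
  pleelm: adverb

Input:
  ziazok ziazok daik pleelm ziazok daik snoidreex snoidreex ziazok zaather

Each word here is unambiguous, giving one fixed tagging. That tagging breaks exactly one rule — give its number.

Fixed tagging: adjective adjective adjective adverb adjective adjective adverb adverb adjective verb.
Checking each rule: R1 fail, R2 pass, R3 pass.
Only rule 1 fails.

1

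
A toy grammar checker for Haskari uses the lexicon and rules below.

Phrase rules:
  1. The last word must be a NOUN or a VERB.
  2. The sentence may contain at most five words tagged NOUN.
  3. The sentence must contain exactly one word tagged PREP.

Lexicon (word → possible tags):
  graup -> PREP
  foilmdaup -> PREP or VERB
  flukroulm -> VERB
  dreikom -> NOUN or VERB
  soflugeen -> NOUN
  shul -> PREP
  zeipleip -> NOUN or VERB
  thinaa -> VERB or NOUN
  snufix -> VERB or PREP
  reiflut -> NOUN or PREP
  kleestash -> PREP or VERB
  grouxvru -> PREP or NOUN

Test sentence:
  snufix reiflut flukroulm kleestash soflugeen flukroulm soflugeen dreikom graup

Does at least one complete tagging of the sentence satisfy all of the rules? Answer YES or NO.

Candidates per position — 1:snufix {VERB,PREP}; 2:reiflut {NOUN,PREP}; 3:flukroulm {VERB}; 4:kleestash {PREP,VERB}; 5:soflugeen {NOUN}; 6:flukroulm {VERB}; 7:soflugeen {NOUN}; 8:dreikom {NOUN,VERB}; 9:graup {PREP}.
Rule 1 cannot be satisfied by any choice of tags from the lexicon.
So there is no consistent tagging.

NO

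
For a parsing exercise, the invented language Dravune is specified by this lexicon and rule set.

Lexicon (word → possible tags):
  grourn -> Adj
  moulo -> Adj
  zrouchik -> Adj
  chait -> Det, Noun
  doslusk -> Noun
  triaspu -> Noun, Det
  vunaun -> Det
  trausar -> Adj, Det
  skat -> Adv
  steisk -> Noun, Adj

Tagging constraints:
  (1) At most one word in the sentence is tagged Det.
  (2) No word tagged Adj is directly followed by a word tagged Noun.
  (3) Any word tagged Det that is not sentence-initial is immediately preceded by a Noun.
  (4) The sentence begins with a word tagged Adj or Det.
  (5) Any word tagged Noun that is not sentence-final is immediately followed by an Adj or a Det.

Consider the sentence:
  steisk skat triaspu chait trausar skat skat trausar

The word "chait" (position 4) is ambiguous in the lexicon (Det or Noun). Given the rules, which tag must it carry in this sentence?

Candidates per position — 1:steisk {Noun,Adj}; 2:skat {Adv}; 3:triaspu {Noun,Det}; 4:chait {Det,Noun}; 5:trausar {Adj,Det}; 6:skat {Adv}; 7:skat {Adv}; 8:trausar {Adj,Det}.
Word 1 cannot be Noun — rule 4 would then fail for every completion. It is Adj.
Word 3 cannot be Det — rule 3 would then fail for every completion. It is Noun.
Word 4 cannot be Noun — rule 5 would then fail for every completion. It is Det.
Word 5 cannot be Det — rule 1 would then fail for every completion. It is Adj.
Word 8 cannot be Det — rule 1 would then fail for every completion. It is Adj.
The only consistent sequence is: Adj Adv Noun Det Adj Adv Adv Adj.
Rule-by-rule: rule 1 satisfied; rule 2 satisfied; rule 3 satisfied; rule 4 satisfied; rule 5 satisfied.

Det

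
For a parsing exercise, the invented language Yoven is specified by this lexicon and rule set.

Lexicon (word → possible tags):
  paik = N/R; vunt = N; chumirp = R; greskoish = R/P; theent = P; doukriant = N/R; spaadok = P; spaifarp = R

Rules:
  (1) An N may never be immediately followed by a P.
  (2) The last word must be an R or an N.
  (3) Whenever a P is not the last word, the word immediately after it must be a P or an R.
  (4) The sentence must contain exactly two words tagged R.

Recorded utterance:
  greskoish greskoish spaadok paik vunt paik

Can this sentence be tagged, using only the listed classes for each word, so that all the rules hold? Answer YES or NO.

YES

Candidates per position — 1:greskoish {R,P}; 2:greskoish {R,P}; 3:spaadok {P}; 4:paik {N,R}; 5:vunt {N}; 6:paik {N,R}.
One satisfying assignment: P R P R N N.
Rule-by-rule: rule 1 ✓; rule 2 ✓; rule 3 ✓; rule 4 ✓.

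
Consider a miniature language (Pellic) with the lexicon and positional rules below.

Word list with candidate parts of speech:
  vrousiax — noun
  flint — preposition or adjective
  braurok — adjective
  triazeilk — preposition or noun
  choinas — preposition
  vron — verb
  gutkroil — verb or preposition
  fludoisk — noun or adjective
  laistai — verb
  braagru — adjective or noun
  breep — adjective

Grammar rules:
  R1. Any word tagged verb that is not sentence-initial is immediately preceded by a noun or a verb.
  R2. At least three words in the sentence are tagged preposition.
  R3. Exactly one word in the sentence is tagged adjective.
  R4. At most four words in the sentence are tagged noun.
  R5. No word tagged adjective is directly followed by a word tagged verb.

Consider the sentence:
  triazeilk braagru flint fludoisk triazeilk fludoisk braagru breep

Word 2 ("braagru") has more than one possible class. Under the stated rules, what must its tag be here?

noun

Candidates per position — 1:triazeilk {preposition,noun}; 2:braagru {adjective,noun}; 3:flint {preposition,adjective}; 4:fludoisk {noun,adjective}; 5:triazeilk {preposition,noun}; 6:fludoisk {noun,adjective}; 7:braagru {adjective,noun}; 8:breep {adjective}.
Position 1: tagging it noun would leave rule 2 unsatisfiable, so it must be preposition.
Position 2: tagging it adjective would leave rule 3 unsatisfiable, so it must be noun.
Position 3: tagging it adjective would leave rule 2 unsatisfiable, so it must be preposition.
Position 4: tagging it adjective would leave rule 3 unsatisfiable, so it must be noun.
Position 5: tagging it noun would leave rule 2 unsatisfiable, so it must be preposition.
Position 6: tagging it adjective would leave rule 3 unsatisfiable, so it must be noun.
Position 7: tagging it adjective would leave rule 3 unsatisfiable, so it must be noun.
That leaves exactly one tagging: preposition noun preposition noun preposition noun noun adjective.
Checking: rule 1 ok; rule 2 ok; rule 3 ok; rule 4 ok; rule 5 ok.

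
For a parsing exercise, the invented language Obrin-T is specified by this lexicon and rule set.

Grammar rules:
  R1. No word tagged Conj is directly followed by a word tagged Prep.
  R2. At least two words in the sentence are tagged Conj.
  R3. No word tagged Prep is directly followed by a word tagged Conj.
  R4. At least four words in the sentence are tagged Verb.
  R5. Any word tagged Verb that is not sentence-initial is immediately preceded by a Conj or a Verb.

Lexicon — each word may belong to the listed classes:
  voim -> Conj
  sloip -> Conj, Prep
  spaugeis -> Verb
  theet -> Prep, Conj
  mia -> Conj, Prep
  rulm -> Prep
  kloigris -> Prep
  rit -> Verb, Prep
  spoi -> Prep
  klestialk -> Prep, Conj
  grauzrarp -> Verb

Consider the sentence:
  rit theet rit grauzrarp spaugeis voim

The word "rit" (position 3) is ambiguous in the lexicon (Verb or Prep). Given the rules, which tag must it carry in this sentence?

Verb

Candidates per position — 1:rit {Verb,Prep}; 2:theet {Prep,Conj}; 3:rit {Verb,Prep}; 4:grauzrarp {Verb}; 5:spaugeis {Verb}; 6:voim {Conj}.
Position 1: Prep is ruled out by rule 4; that leaves Verb.
Position 2: Prep is ruled out by rule 2; that leaves Conj.
Position 3: Prep is ruled out by rule 1; that leaves Verb.
The unique satisfying tagging is: Verb Conj Verb Verb Verb Conj.
Verifying each rule — rule 1 ✓; rule 2 ✓; rule 3 ✓; rule 4 ✓; rule 5 ✓.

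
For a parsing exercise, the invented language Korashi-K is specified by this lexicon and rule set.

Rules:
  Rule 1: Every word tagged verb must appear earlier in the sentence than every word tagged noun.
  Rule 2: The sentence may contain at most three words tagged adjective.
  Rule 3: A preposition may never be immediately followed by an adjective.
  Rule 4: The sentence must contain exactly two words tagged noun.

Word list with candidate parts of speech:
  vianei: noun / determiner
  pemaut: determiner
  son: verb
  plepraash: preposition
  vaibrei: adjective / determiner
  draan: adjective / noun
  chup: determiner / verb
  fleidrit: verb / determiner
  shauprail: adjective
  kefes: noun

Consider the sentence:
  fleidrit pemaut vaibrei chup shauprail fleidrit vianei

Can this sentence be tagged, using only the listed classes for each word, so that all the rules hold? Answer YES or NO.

NO

Candidates per position — 1:fleidrit {verb,determiner}; 2:pemaut {determiner}; 3:vaibrei {adjective,determiner}; 4:chup {determiner,verb}; 5:shauprail {adjective}; 6:fleidrit {verb,determiner}; 7:vianei {noun,determiner}.
Rule 4 cannot be satisfied by any choice of tags from the lexicon.
So there is no consistent tagging.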